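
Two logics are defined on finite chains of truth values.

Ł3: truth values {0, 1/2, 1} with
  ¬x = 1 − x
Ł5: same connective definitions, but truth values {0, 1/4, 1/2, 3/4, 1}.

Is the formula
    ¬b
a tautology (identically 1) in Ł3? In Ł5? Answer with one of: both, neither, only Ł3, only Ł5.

neither

In Ł3: at b = 1/2 the value is 1/2 — not a tautology.
In Ł5: at b = 1/4 the value is 3/4 — not a tautology.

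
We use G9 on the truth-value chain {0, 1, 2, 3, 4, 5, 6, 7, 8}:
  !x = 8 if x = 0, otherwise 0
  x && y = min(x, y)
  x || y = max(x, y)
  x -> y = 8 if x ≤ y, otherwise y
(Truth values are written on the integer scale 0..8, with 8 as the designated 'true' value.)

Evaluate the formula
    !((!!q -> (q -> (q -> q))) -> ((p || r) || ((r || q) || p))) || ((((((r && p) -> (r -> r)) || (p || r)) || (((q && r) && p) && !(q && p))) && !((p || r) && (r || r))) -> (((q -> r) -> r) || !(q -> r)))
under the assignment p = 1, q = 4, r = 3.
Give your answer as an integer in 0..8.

8

!q = !4 = 0
!!q = !0 = 8
q -> q = 4 -> 4 = 8
q -> (q -> q) = 4 -> 8 = 8
!!q -> (q -> (q -> q)) = 8 -> 8 = 8
p || r = 1 || 3 = 3
r || q = 3 || 4 = 4
(r || q) || p = 4 || 1 = 4
(p || r) || ((r || q) || p) = 3 || 4 = 4
(!!q -> (q -> (q -> q))) -> ((p || r) || ((r || q) || p)) = 8 -> 4 = 4
!((!!q -> (q -> (q -> q))) -> ((p || r) || ((r || q) || p))) = !4 = 0
r && p = 3 && 1 = 1
r -> r = 3 -> 3 = 8
(r && p) -> (r -> r) = 1 -> 8 = 8
p || r = 1 || 3 = 3
((r && p) -> (r -> r)) || (p || r) = 8 || 3 = 8
q && r = 4 && 3 = 3
(q && r) && p = 3 && 1 = 1
q && p = 4 && 1 = 1
!(q && p) = !1 = 0
((q && r) && p) && !(q && p) = 1 && 0 = 0
(((r && p) -> (r -> r)) || (p || r)) || (((q && r) && p) && !(q && p)) = 8 || 0 = 8
p || r = 1 || 3 = 3
r || r = 3 || 3 = 3
(p || r) && (r || r) = 3 && 3 = 3
!((p || r) && (r || r)) = !3 = 0
((((r && p) -> (r -> r)) || (p || r)) || (((q && r) && p) && !(q && p))) && !((p || r) && (r || r)) = 8 && 0 = 0
q -> r = 4 -> 3 = 3
(q -> r) -> r = 3 -> 3 = 8
q -> r = 4 -> 3 = 3
!(q -> r) = !3 = 0
((q -> r) -> r) || !(q -> r) = 8 || 0 = 8
(((((r && p) -> (r -> r)) || (p || r)) || (((q && r) && p) && !(q && p))) && !((p || r) && (r || r))) -> (((q -> r) -> r) || !(q -> r)) = 0 -> 8 = 8
!((!!q -> (q -> (q -> q))) -> ((p || r) || ((r || q) || p))) || ((((((r && p) -> (r -> r)) || (p || r)) || (((q && r) && p) && !(q && p))) && !((p || r) && (r || r))) -> (((q -> r) -> r) || !(q -> r))) = 0 || 8 = 8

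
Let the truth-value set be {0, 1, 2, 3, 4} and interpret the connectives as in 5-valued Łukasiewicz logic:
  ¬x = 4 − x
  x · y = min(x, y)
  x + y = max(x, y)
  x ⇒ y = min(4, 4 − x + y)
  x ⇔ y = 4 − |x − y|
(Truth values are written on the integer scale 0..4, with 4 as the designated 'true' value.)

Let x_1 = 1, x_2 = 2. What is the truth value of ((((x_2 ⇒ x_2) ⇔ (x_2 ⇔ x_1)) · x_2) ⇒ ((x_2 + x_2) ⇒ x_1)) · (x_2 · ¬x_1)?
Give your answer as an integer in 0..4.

x_2 ⇒ x_2 = 2 ⇒ 2 = 4
x_2 ⇔ x_1 = 2 ⇔ 1 = 3
(x_2 ⇒ x_2) ⇔ (x_2 ⇔ x_1) = 4 ⇔ 3 = 3
((x_2 ⇒ x_2) ⇔ (x_2 ⇔ x_1)) · x_2 = 3 · 2 = 2
x_2 + x_2 = 2 + 2 = 2
(x_2 + x_2) ⇒ x_1 = 2 ⇒ 1 = 3
(((x_2 ⇒ x_2) ⇔ (x_2 ⇔ x_1)) · x_2) ⇒ ((x_2 + x_2) ⇒ x_1) = 2 ⇒ 3 = 4
¬x_1 = ¬1 = 3
x_2 · ¬x_1 = 2 · 3 = 2
((((x_2 ⇒ x_2) ⇔ (x_2 ⇔ x_1)) · x_2) ⇒ ((x_2 + x_2) ⇒ x_1)) · (x_2 · ¬x_1) = 4 · 2 = 2

2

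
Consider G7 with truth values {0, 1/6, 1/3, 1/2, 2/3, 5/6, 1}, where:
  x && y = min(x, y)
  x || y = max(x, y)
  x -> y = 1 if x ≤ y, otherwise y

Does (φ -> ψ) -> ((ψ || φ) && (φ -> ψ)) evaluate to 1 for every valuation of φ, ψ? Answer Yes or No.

Counterexample: take φ = 0, ψ = 0.
φ -> ψ = 0 -> 0 = 1
ψ || φ = 0 || 0 = 0
(ψ || φ) && (φ -> ψ) = 0 && 1 = 0
(φ -> ψ) -> ((ψ || φ) && (φ -> ψ)) = 1 -> 0 = 0
This gives 0 ≠ 1.

No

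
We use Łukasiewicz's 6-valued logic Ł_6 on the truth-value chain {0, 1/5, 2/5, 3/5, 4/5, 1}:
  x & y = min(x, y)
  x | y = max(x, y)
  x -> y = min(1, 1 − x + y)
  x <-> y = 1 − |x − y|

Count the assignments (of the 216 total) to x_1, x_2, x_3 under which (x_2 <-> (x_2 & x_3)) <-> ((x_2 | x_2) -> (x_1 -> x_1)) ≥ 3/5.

value 1: 126 assignments (counts)
value 4/5: 30 assignments (counts)
value 3/5: 24 assignments (counts)
value 2/5: 18 assignments
value 1/5: 12 assignments
value 0: 6 assignments
So 180 of the 216 assignments meet the threshold.

180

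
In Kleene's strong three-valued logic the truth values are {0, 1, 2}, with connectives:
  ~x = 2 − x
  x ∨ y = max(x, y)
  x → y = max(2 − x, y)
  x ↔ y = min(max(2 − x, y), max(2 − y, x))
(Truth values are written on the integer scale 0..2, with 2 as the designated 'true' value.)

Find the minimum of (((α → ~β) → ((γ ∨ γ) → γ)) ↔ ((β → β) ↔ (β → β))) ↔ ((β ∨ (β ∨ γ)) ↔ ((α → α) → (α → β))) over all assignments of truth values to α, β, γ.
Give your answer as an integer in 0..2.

0

Take α = 0, β = 0, γ = 0:
~β = ~0 = 2
α → ~β = 0 → 2 = 2
γ ∨ γ = 0 ∨ 0 = 0
(γ ∨ γ) → γ = 0 → 0 = 2
(α → ~β) → ((γ ∨ γ) → γ) = 2 → 2 = 2
β → β = 0 → 0 = 2
β → β = 0 → 0 = 2
(β → β) ↔ (β → β) = 2 ↔ 2 = 2
((α → ~β) → ((γ ∨ γ) → γ)) ↔ ((β → β) ↔ (β → β)) = 2 ↔ 2 = 2
β ∨ γ = 0 ∨ 0 = 0
β ∨ (β ∨ γ) = 0 ∨ 0 = 0
α → α = 0 → 0 = 2
α → β = 0 → 0 = 2
(α → α) → (α → β) = 2 → 2 = 2
(β ∨ (β ∨ γ)) ↔ ((α → α) → (α → β)) = 0 ↔ 2 = 0
(((α → ~β) → ((γ ∨ γ) → γ)) ↔ ((β → β) ↔ (β → β))) ↔ ((β ∨ (β ∨ γ)) ↔ ((α → α) → (α → β))) = 2 ↔ 0 = 0
No assignment yields a value below 0, so this is the minimum.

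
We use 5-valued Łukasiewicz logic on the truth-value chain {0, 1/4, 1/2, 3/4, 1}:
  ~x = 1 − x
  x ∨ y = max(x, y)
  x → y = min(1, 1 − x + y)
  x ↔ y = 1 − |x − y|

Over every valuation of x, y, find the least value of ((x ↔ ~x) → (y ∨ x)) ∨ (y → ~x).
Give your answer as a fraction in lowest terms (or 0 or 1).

3/4

Take x = 1/2, y = 3/4:
~x = ~1/2 = 1/2
x ↔ ~x = 1/2 ↔ 1/2 = 1
y ∨ x = 3/4 ∨ 1/2 = 3/4
(x ↔ ~x) → (y ∨ x) = 1 → 3/4 = 3/4
~x = ~1/2 = 1/2
y → ~x = 3/4 → 1/2 = 3/4
((x ↔ ~x) → (y ∨ x)) ∨ (y → ~x) = 3/4 ∨ 3/4 = 3/4
No assignment yields a value below 3/4, so this is the minimum.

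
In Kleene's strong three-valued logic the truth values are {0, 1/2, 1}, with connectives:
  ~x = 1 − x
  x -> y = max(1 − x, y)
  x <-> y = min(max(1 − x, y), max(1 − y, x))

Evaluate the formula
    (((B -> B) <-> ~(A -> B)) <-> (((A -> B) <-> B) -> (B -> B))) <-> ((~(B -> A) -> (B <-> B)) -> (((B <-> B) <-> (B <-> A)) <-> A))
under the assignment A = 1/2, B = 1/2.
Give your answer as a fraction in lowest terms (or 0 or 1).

1/2

B -> B = 1/2 -> 1/2 = 1/2
A -> B = 1/2 -> 1/2 = 1/2
~(A -> B) = ~1/2 = 1/2
(B -> B) <-> ~(A -> B) = 1/2 <-> 1/2 = 1/2
A -> B = 1/2 -> 1/2 = 1/2
(A -> B) <-> B = 1/2 <-> 1/2 = 1/2
B -> B = 1/2 -> 1/2 = 1/2
((A -> B) <-> B) -> (B -> B) = 1/2 -> 1/2 = 1/2
((B -> B) <-> ~(A -> B)) <-> (((A -> B) <-> B) -> (B -> B)) = 1/2 <-> 1/2 = 1/2
B -> A = 1/2 -> 1/2 = 1/2
~(B -> A) = ~1/2 = 1/2
B <-> B = 1/2 <-> 1/2 = 1/2
~(B -> A) -> (B <-> B) = 1/2 -> 1/2 = 1/2
B <-> B = 1/2 <-> 1/2 = 1/2
B <-> A = 1/2 <-> 1/2 = 1/2
(B <-> B) <-> (B <-> A) = 1/2 <-> 1/2 = 1/2
((B <-> B) <-> (B <-> A)) <-> A = 1/2 <-> 1/2 = 1/2
(~(B -> A) -> (B <-> B)) -> (((B <-> B) <-> (B <-> A)) <-> A) = 1/2 -> 1/2 = 1/2
(((B -> B) <-> ~(A -> B)) <-> (((A -> B) <-> B) -> (B -> B))) <-> ((~(B -> A) -> (B <-> B)) -> (((B <-> B) <-> (B <-> A)) <-> A)) = 1/2 <-> 1/2 = 1/2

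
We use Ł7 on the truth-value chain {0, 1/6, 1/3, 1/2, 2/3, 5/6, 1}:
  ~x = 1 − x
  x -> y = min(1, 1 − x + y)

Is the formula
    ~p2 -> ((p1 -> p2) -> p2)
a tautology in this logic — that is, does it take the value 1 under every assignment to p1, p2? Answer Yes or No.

No

Counterexample: take p1 = 0, p2 = 0.
~p2 = ~0 = 1
p1 -> p2 = 0 -> 0 = 1
(p1 -> p2) -> p2 = 1 -> 0 = 0
~p2 -> ((p1 -> p2) -> p2) = 1 -> 0 = 0
This gives 0 ≠ 1.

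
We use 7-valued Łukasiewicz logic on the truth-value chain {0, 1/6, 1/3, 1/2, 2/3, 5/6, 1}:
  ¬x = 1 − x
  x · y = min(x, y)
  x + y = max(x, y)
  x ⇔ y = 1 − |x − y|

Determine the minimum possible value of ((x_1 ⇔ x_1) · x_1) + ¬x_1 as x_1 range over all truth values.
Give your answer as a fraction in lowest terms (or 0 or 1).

1/2

Take x_1 = 1/2:
x_1 ⇔ x_1 = 1/2 ⇔ 1/2 = 1
(x_1 ⇔ x_1) · x_1 = 1 · 1/2 = 1/2
¬x_1 = ¬1/2 = 1/2
((x_1 ⇔ x_1) · x_1) + ¬x_1 = 1/2 + 1/2 = 1/2
No assignment yields a value below 1/2, so this is the minimum.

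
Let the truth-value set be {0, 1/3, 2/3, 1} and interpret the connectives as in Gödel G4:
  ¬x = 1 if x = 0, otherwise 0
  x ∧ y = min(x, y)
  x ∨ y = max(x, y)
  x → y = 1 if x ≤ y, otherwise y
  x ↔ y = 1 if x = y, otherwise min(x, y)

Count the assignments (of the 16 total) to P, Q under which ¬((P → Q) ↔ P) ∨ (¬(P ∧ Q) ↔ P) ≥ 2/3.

P = 0, Q = 0 ↦ 1  ≥
P = 0, Q = 1/3 ↦ 1  ≥
P = 0, Q = 2/3 ↦ 1  ≥
P = 0, Q = 1 ↦ 1  ≥
P = 1/3, Q = 0 ↦ 1  ≥
P = 1/3, Q = 1/3 ↦ 0  <
P = 1/3, Q = 2/3 ↦ 0  <
P = 1/3, Q = 1 ↦ 0  <
P = 2/3, Q = 0 ↦ 1  ≥
P = 2/3, Q = 1/3 ↦ 0  <
P = 2/3, Q = 2/3 ↦ 0  <
P = 2/3, Q = 1 ↦ 0  <
P = 1, Q = 0 ↦ 1  ≥
P = 1, Q = 1/3 ↦ 0  <
P = 1, Q = 2/3 ↦ 0  <
P = 1, Q = 1 ↦ 0  <
So 7 of the 16 assignments meet the threshold.

7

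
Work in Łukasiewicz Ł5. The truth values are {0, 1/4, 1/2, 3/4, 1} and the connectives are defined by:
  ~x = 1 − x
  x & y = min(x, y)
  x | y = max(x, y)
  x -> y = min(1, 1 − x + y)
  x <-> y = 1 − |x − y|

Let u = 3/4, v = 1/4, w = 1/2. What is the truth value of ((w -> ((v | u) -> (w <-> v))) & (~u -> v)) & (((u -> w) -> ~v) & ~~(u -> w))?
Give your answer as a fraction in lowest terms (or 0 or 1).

v | u = 1/4 | 3/4 = 3/4
w <-> v = 1/2 <-> 1/4 = 3/4
(v | u) -> (w <-> v) = 3/4 -> 3/4 = 1
w -> ((v | u) -> (w <-> v)) = 1/2 -> 1 = 1
~u = ~3/4 = 1/4
~u -> v = 1/4 -> 1/4 = 1
(w -> ((v | u) -> (w <-> v))) & (~u -> v) = 1 & 1 = 1
u -> w = 3/4 -> 1/2 = 3/4
~v = ~1/4 = 3/4
(u -> w) -> ~v = 3/4 -> 3/4 = 1
u -> w = 3/4 -> 1/2 = 3/4
~(u -> w) = ~3/4 = 1/4
~~(u -> w) = ~1/4 = 3/4
((u -> w) -> ~v) & ~~(u -> w) = 1 & 3/4 = 3/4
((w -> ((v | u) -> (w <-> v))) & (~u -> v)) & (((u -> w) -> ~v) & ~~(u -> w)) = 1 & 3/4 = 3/4

3/4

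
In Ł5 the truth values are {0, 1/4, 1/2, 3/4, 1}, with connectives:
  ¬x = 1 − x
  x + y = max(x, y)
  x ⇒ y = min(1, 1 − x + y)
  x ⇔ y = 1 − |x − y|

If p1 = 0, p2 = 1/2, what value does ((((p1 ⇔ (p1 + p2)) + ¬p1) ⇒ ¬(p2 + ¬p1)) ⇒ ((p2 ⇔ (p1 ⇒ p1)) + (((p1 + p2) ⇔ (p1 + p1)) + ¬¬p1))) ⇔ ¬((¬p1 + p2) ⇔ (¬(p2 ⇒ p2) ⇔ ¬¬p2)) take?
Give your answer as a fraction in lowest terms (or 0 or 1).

1/2

p1 + p2 = 0 + 1/2 = 1/2
p1 ⇔ (p1 + p2) = 0 ⇔ 1/2 = 1/2
¬p1 = ¬0 = 1
(p1 ⇔ (p1 + p2)) + ¬p1 = 1/2 + 1 = 1
¬p1 = ¬0 = 1
p2 + ¬p1 = 1/2 + 1 = 1
¬(p2 + ¬p1) = ¬1 = 0
((p1 ⇔ (p1 + p2)) + ¬p1) ⇒ ¬(p2 + ¬p1) = 1 ⇒ 0 = 0
p1 ⇒ p1 = 0 ⇒ 0 = 1
p2 ⇔ (p1 ⇒ p1) = 1/2 ⇔ 1 = 1/2
p1 + p2 = 0 + 1/2 = 1/2
p1 + p1 = 0 + 0 = 0
(p1 + p2) ⇔ (p1 + p1) = 1/2 ⇔ 0 = 1/2
¬p1 = ¬0 = 1
¬¬p1 = ¬1 = 0
((p1 + p2) ⇔ (p1 + p1)) + ¬¬p1 = 1/2 + 0 = 1/2
(p2 ⇔ (p1 ⇒ p1)) + (((p1 + p2) ⇔ (p1 + p1)) + ¬¬p1) = 1/2 + 1/2 = 1/2
(((p1 ⇔ (p1 + p2)) + ¬p1) ⇒ ¬(p2 + ¬p1)) ⇒ ((p2 ⇔ (p1 ⇒ p1)) + (((p1 + p2) ⇔ (p1 + p1)) + ¬¬p1)) = 0 ⇒ 1/2 = 1
¬p1 = ¬0 = 1
¬p1 + p2 = 1 + 1/2 = 1
p2 ⇒ p2 = 1/2 ⇒ 1/2 = 1
¬(p2 ⇒ p2) = ¬1 = 0
¬p2 = ¬1/2 = 1/2
¬¬p2 = ¬1/2 = 1/2
¬(p2 ⇒ p2) ⇔ ¬¬p2 = 0 ⇔ 1/2 = 1/2
(¬p1 + p2) ⇔ (¬(p2 ⇒ p2) ⇔ ¬¬p2) = 1 ⇔ 1/2 = 1/2
¬((¬p1 + p2) ⇔ (¬(p2 ⇒ p2) ⇔ ¬¬p2)) = ¬1/2 = 1/2
((((p1 ⇔ (p1 + p2)) + ¬p1) ⇒ ¬(p2 + ¬p1)) ⇒ ((p2 ⇔ (p1 ⇒ p1)) + (((p1 + p2) ⇔ (p1 + p1)) + ¬¬p1))) ⇔ ¬((¬p1 + p2) ⇔ (¬(p2 ⇒ p2) ⇔ ¬¬p2)) = 1 ⇔ 1/2 = 1/2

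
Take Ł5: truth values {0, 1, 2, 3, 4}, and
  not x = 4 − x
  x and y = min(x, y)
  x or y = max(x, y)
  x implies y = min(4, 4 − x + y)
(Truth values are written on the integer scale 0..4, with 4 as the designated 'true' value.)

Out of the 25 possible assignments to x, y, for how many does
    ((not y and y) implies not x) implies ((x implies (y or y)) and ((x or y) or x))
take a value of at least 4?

value 4: 8 assignments (counts)
value 3: 4 assignments
value 2: 7 assignments
value 1: 4 assignments
value 0: 2 assignments
So 8 of the 25 assignments meet the threshold.

8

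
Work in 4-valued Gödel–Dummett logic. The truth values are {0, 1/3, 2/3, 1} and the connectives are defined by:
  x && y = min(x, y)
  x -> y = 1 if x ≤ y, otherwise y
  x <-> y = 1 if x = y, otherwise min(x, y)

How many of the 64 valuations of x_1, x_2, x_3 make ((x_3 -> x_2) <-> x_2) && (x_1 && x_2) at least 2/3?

16

value 1: 4 assignments (counts)
value 2/3: 12 assignments (counts)
value 1/3: 20 assignments
value 0: 28 assignments
So 16 of the 64 assignments meet the threshold.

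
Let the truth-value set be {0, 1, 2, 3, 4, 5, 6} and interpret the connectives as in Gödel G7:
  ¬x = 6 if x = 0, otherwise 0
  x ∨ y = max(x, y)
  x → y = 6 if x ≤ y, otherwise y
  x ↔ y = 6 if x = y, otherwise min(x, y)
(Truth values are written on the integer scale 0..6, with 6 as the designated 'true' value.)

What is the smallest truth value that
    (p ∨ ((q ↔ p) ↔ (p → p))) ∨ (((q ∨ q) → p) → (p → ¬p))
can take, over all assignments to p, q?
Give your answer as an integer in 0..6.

Take p = 1, q = 0:
q ↔ p = 0 ↔ 1 = 0
p → p = 1 → 1 = 6
(q ↔ p) ↔ (p → p) = 0 ↔ 6 = 0
p ∨ ((q ↔ p) ↔ (p → p)) = 1 ∨ 0 = 1
q ∨ q = 0 ∨ 0 = 0
(q ∨ q) → p = 0 → 1 = 6
¬p = ¬1 = 0
p → ¬p = 1 → 0 = 0
((q ∨ q) → p) → (p → ¬p) = 6 → 0 = 0
(p ∨ ((q ↔ p) ↔ (p → p))) ∨ (((q ∨ q) → p) → (p → ¬p)) = 1 ∨ 0 = 1
No assignment yields a value below 1, so this is the minimum.

1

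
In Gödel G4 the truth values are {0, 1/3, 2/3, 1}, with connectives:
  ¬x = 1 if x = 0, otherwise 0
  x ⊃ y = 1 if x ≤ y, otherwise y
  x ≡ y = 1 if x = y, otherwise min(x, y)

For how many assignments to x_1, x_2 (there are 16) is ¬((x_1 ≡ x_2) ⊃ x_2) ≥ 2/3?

1

x_1 = 0, x_2 = 0 ↦ 1  ≥
x_1 = 0, x_2 = 1/3 ↦ 0  <
x_1 = 0, x_2 = 2/3 ↦ 0  <
x_1 = 0, x_2 = 1 ↦ 0  <
x_1 = 1/3, x_2 = 0 ↦ 0  <
x_1 = 1/3, x_2 = 1/3 ↦ 0  <
x_1 = 1/3, x_2 = 2/3 ↦ 0  <
x_1 = 1/3, x_2 = 1 ↦ 0  <
x_1 = 2/3, x_2 = 0 ↦ 0  <
x_1 = 2/3, x_2 = 1/3 ↦ 0  <
x_1 = 2/3, x_2 = 2/3 ↦ 0  <
x_1 = 2/3, x_2 = 1 ↦ 0  <
x_1 = 1, x_2 = 0 ↦ 0  <
x_1 = 1, x_2 = 1/3 ↦ 0  <
x_1 = 1, x_2 = 2/3 ↦ 0  <
x_1 = 1, x_2 = 1 ↦ 0  <
So 1 of the 16 assignments meets the threshold.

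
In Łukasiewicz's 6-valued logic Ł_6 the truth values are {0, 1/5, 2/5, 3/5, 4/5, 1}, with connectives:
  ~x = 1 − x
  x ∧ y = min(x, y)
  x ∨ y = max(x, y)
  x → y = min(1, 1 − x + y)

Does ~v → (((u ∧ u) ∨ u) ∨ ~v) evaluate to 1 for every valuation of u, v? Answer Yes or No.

Yes

At u = 2/5, v = 0, for instance:
~v = ~0 = 1
u ∧ u = 2/5 ∧ 2/5 = 2/5
(u ∧ u) ∨ u = 2/5 ∨ 2/5 = 2/5
((u ∧ u) ∨ u) ∨ ~v = 2/5 ∨ 1 = 1
~v → (((u ∧ u) ∨ u) ∨ ~v) = 1 → 1 = 1
and checking the remaining 35 assignments likewise gives ≥ 1 in every case.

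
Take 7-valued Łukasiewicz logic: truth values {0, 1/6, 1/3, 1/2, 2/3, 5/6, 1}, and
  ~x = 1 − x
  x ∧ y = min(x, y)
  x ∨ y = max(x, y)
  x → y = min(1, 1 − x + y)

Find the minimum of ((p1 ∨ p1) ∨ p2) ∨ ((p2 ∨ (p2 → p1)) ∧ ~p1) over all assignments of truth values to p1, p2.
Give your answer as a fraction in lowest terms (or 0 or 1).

1/2

Take p1 = 0, p2 = 1/2:
p1 ∨ p1 = 0 ∨ 0 = 0
(p1 ∨ p1) ∨ p2 = 0 ∨ 1/2 = 1/2
p2 → p1 = 1/2 → 0 = 1/2
p2 ∨ (p2 → p1) = 1/2 ∨ 1/2 = 1/2
~p1 = ~0 = 1
(p2 ∨ (p2 → p1)) ∧ ~p1 = 1/2 ∧ 1 = 1/2
((p1 ∨ p1) ∨ p2) ∨ ((p2 ∨ (p2 → p1)) ∧ ~p1) = 1/2 ∨ 1/2 = 1/2
No assignment yields a value below 1/2, so this is the minimum.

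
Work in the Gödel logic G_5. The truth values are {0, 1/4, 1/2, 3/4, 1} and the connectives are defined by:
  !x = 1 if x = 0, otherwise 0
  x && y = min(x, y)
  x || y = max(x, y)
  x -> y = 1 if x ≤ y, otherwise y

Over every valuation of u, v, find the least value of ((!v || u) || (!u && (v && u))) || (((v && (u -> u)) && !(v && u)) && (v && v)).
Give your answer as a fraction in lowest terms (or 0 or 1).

Take u = 0, v = 1/4:
!v = !1/4 = 0
!v || u = 0 || 0 = 0
!u = !0 = 1
v && u = 1/4 && 0 = 0
!u && (v && u) = 1 && 0 = 0
(!v || u) || (!u && (v && u)) = 0 || 0 = 0
u -> u = 0 -> 0 = 1
v && (u -> u) = 1/4 && 1 = 1/4
v && u = 1/4 && 0 = 0
!(v && u) = !0 = 1
(v && (u -> u)) && !(v && u) = 1/4 && 1 = 1/4
v && v = 1/4 && 1/4 = 1/4
((v && (u -> u)) && !(v && u)) && (v && v) = 1/4 && 1/4 = 1/4
((!v || u) || (!u && (v && u))) || (((v && (u -> u)) && !(v && u)) && (v && v)) = 0 || 1/4 = 1/4
No assignment yields a value below 1/4, so this is the minimum.

1/4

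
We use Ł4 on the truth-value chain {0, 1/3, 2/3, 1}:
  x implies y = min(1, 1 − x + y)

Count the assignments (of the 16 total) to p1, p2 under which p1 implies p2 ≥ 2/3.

13

p1 = 0, p2 = 0 ↦ 1  ≥
p1 = 0, p2 = 1/3 ↦ 1  ≥
p1 = 0, p2 = 2/3 ↦ 1  ≥
p1 = 0, p2 = 1 ↦ 1  ≥
p1 = 1/3, p2 = 0 ↦ 2/3  ≥
p1 = 1/3, p2 = 1/3 ↦ 1  ≥
p1 = 1/3, p2 = 2/3 ↦ 1  ≥
p1 = 1/3, p2 = 1 ↦ 1  ≥
p1 = 2/3, p2 = 0 ↦ 1/3  <
p1 = 2/3, p2 = 1/3 ↦ 2/3  ≥
p1 = 2/3, p2 = 2/3 ↦ 1  ≥
p1 = 2/3, p2 = 1 ↦ 1  ≥
p1 = 1, p2 = 0 ↦ 0  <
p1 = 1, p2 = 1/3 ↦ 1/3  <
p1 = 1, p2 = 2/3 ↦ 2/3  ≥
p1 = 1, p2 = 1 ↦ 1  ≥
So 13 of the 16 assignments meet the threshold.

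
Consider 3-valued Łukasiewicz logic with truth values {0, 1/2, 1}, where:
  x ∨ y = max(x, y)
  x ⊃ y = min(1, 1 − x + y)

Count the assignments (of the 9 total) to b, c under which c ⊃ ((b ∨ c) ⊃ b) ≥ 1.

b = 0, c = 0 ↦ 1  ≥
b = 0, c = 1/2 ↦ 1  ≥
b = 0, c = 1 ↦ 0  <
b = 1/2, c = 0 ↦ 1  ≥
b = 1/2, c = 1/2 ↦ 1  ≥
b = 1/2, c = 1 ↦ 1/2  <
b = 1, c = 0 ↦ 1  ≥
b = 1, c = 1/2 ↦ 1  ≥
b = 1, c = 1 ↦ 1  ≥
So 7 of the 9 assignments meet the threshold.

7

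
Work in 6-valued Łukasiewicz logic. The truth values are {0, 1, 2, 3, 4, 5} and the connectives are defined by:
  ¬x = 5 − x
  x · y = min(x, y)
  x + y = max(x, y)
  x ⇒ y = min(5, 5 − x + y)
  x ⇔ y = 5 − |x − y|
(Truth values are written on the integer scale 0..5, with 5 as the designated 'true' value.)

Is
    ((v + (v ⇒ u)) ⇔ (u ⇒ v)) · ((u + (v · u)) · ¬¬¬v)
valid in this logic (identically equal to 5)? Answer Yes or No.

No

Counterexample: take u = 0, v = 0.
v ⇒ u = 0 ⇒ 0 = 5
v + (v ⇒ u) = 0 + 5 = 5
u ⇒ v = 0 ⇒ 0 = 5
(v + (v ⇒ u)) ⇔ (u ⇒ v) = 5 ⇔ 5 = 5
v · u = 0 · 0 = 0
u + (v · u) = 0 + 0 = 0
¬v = ¬0 = 5
¬¬v = ¬5 = 0
¬¬¬v = ¬0 = 5
(u + (v · u)) · ¬¬¬v = 0 · 5 = 0
((v + (v ⇒ u)) ⇔ (u ⇒ v)) · ((u + (v · u)) · ¬¬¬v) = 5 · 0 = 0
This gives 0 ≠ 5.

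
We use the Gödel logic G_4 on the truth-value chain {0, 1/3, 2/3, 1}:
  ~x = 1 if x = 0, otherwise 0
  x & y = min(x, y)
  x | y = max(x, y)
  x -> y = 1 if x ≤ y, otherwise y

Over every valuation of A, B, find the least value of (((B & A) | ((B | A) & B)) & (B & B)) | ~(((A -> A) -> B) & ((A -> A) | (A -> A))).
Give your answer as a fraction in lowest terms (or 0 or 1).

1/3

Take A = 0, B = 1/3:
B & A = 1/3 & 0 = 0
B | A = 1/3 | 0 = 1/3
(B | A) & B = 1/3 & 1/3 = 1/3
(B & A) | ((B | A) & B) = 0 | 1/3 = 1/3
B & B = 1/3 & 1/3 = 1/3
((B & A) | ((B | A) & B)) & (B & B) = 1/3 & 1/3 = 1/3
A -> A = 0 -> 0 = 1
(A -> A) -> B = 1 -> 1/3 = 1/3
A -> A = 0 -> 0 = 1
A -> A = 0 -> 0 = 1
(A -> A) | (A -> A) = 1 | 1 = 1
((A -> A) -> B) & ((A -> A) | (A -> A)) = 1/3 & 1 = 1/3
~(((A -> A) -> B) & ((A -> A) | (A -> A))) = ~1/3 = 0
(((B & A) | ((B | A) & B)) & (B & B)) | ~(((A -> A) -> B) & ((A -> A) | (A -> A))) = 1/3 | 0 = 1/3
No assignment yields a value below 1/3, so this is the minimum.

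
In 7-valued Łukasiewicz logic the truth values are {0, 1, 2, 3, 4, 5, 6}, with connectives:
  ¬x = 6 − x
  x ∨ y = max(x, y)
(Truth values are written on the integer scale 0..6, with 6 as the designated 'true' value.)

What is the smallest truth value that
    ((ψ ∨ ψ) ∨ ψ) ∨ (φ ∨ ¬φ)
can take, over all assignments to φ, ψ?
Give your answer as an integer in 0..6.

3

Take φ = 3, ψ = 0:
ψ ∨ ψ = 0 ∨ 0 = 0
(ψ ∨ ψ) ∨ ψ = 0 ∨ 0 = 0
¬φ = ¬3 = 3
φ ∨ ¬φ = 3 ∨ 3 = 3
((ψ ∨ ψ) ∨ ψ) ∨ (φ ∨ ¬φ) = 0 ∨ 3 = 3
No assignment yields a value below 3, so this is the minimum.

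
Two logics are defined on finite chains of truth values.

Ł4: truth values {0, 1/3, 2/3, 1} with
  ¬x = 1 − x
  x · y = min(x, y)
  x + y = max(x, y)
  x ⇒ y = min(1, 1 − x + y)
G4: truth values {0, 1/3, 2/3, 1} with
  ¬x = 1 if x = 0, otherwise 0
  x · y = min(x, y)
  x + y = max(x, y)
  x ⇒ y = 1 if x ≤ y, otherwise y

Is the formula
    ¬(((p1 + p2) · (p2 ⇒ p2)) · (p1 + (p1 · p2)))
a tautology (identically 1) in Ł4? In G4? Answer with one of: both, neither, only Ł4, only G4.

In Ł4: at p1 = 1/3, p2 = 0 the value is 2/3 — not a tautology.
In G4: at p1 = 1/3, p2 = 0 the value is 0 — not a tautology.

neither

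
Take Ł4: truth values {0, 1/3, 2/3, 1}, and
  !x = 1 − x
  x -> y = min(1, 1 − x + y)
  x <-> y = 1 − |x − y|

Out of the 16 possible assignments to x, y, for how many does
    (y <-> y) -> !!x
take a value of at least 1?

x = 0, y = 0 ↦ 0  <
x = 0, y = 1/3 ↦ 0  <
x = 0, y = 2/3 ↦ 0  <
x = 0, y = 1 ↦ 0  <
x = 1/3, y = 0 ↦ 1/3  <
x = 1/3, y = 1/3 ↦ 1/3  <
x = 1/3, y = 2/3 ↦ 1/3  <
x = 1/3, y = 1 ↦ 1/3  <
x = 2/3, y = 0 ↦ 2/3  <
x = 2/3, y = 1/3 ↦ 2/3  <
x = 2/3, y = 2/3 ↦ 2/3  <
x = 2/3, y = 1 ↦ 2/3  <
x = 1, y = 0 ↦ 1  ≥
x = 1, y = 1/3 ↦ 1  ≥
x = 1, y = 2/3 ↦ 1  ≥
x = 1, y = 1 ↦ 1  ≥
So 4 of the 16 assignments meet the threshold.

4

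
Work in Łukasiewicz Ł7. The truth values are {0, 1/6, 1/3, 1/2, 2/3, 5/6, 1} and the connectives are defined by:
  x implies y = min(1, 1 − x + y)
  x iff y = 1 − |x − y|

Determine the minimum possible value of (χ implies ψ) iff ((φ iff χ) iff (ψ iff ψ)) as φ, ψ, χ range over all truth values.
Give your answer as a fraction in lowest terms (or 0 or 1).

Take φ = 0, ψ = 1, χ = 1:
χ implies ψ = 1 implies 1 = 1
φ iff χ = 0 iff 1 = 0
ψ iff ψ = 1 iff 1 = 1
(φ iff χ) iff (ψ iff ψ) = 0 iff 1 = 0
(χ implies ψ) iff ((φ iff χ) iff (ψ iff ψ)) = 1 iff 0 = 0
No assignment yields a value below 0, so this is the minimum.

0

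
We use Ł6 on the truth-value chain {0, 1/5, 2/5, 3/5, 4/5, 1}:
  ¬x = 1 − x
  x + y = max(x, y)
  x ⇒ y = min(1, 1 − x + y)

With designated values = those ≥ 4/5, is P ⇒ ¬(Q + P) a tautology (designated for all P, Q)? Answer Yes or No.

No

Counterexample: take P = 2/5, Q = 1.
Q + P = 1 + 2/5 = 1
¬(Q + P) = ¬1 = 0
P ⇒ ¬(Q + P) = 2/5 ⇒ 0 = 3/5
This gives 3/5, which is below 4/5.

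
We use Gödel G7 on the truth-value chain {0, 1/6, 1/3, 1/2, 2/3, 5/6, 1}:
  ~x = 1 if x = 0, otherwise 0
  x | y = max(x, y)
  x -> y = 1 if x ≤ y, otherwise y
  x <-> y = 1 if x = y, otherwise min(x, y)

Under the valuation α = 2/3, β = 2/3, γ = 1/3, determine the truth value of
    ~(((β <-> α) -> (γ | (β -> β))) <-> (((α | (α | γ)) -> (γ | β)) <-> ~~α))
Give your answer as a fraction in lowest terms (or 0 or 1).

0

β <-> α = 2/3 <-> 2/3 = 1
β -> β = 2/3 -> 2/3 = 1
γ | (β -> β) = 1/3 | 1 = 1
(β <-> α) -> (γ | (β -> β)) = 1 -> 1 = 1
α | γ = 2/3 | 1/3 = 2/3
α | (α | γ) = 2/3 | 2/3 = 2/3
γ | β = 1/3 | 2/3 = 2/3
(α | (α | γ)) -> (γ | β) = 2/3 -> 2/3 = 1
~α = ~2/3 = 0
~~α = ~0 = 1
((α | (α | γ)) -> (γ | β)) <-> ~~α = 1 <-> 1 = 1
((β <-> α) -> (γ | (β -> β))) <-> (((α | (α | γ)) -> (γ | β)) <-> ~~α) = 1 <-> 1 = 1
~(((β <-> α) -> (γ | (β -> β))) <-> (((α | (α | γ)) -> (γ | β)) <-> ~~α)) = ~1 = 0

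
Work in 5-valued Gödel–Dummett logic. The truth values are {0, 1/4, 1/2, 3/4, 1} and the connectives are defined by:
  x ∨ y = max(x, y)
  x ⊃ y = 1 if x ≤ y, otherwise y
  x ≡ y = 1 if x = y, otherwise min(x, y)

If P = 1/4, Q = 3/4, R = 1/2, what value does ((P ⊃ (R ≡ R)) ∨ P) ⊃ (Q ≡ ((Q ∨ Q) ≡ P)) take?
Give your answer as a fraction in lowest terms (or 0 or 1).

1/4

R ≡ R = 1/2 ≡ 1/2 = 1
P ⊃ (R ≡ R) = 1/4 ⊃ 1 = 1
(P ⊃ (R ≡ R)) ∨ P = 1 ∨ 1/4 = 1
Q ∨ Q = 3/4 ∨ 3/4 = 3/4
(Q ∨ Q) ≡ P = 3/4 ≡ 1/4 = 1/4
Q ≡ ((Q ∨ Q) ≡ P) = 3/4 ≡ 1/4 = 1/4
((P ⊃ (R ≡ R)) ∨ P) ⊃ (Q ≡ ((Q ∨ Q) ≡ P)) = 1 ⊃ 1/4 = 1/4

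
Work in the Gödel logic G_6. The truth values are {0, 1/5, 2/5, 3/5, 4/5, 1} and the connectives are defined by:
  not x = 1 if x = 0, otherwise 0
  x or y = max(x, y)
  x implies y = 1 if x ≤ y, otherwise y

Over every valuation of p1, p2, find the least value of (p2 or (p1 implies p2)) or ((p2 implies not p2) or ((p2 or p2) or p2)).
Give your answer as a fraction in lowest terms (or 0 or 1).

Take p1 = 2/5, p2 = 1/5:
p1 implies p2 = 2/5 implies 1/5 = 1/5
p2 or (p1 implies p2) = 1/5 or 1/5 = 1/5
not p2 = not 1/5 = 0
p2 implies not p2 = 1/5 implies 0 = 0
p2 or p2 = 1/5 or 1/5 = 1/5
(p2 or p2) or p2 = 1/5 or 1/5 = 1/5
(p2 implies not p2) or ((p2 or p2) or p2) = 0 or 1/5 = 1/5
(p2 or (p1 implies p2)) or ((p2 implies not p2) or ((p2 or p2) or p2)) = 1/5 or 1/5 = 1/5
No assignment yields a value below 1/5, so this is the minimum.

1/5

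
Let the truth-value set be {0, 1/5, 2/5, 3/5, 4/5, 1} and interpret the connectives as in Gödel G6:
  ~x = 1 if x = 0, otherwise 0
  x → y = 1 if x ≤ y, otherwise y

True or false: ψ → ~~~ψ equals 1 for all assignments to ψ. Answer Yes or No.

Counterexample: take ψ = 1/5.
~ψ = ~1/5 = 0
~~ψ = ~0 = 1
~~~ψ = ~1 = 0
ψ → ~~~ψ = 1/5 → 0 = 0
This gives 0 ≠ 1.

No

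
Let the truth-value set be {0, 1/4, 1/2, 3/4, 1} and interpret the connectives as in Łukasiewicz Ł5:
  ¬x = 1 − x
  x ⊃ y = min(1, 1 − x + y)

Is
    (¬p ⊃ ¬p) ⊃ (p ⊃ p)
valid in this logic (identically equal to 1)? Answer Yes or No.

Yes

p = 0 ↦ 1
p = 1/4 ↦ 1
p = 1/2 ↦ 1
p = 3/4 ↦ 1
p = 1 ↦ 1
Every assignment gives a value ≥ 1.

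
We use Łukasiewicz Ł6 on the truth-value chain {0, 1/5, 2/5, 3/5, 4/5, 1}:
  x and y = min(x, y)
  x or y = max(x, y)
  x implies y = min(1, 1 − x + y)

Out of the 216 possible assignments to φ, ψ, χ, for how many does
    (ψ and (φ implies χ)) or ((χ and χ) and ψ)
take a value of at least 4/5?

52

value 1: 21 assignments (counts)
value 4/5: 31 assignments (counts)
value 3/5: 38 assignments
value 2/5: 42 assignments
value 1/5: 43 assignments
value 0: 41 assignments
So 52 of the 216 assignments meet the threshold.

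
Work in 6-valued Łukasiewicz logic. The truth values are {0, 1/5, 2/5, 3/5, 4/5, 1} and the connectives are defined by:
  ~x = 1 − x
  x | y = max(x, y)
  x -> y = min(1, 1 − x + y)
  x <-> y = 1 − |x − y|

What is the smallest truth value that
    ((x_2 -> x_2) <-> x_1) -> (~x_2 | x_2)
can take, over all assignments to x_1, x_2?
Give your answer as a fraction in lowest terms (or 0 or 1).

3/5

Take x_1 = 1, x_2 = 2/5:
x_2 -> x_2 = 2/5 -> 2/5 = 1
(x_2 -> x_2) <-> x_1 = 1 <-> 1 = 1
~x_2 = ~2/5 = 3/5
~x_2 | x_2 = 3/5 | 2/5 = 3/5
((x_2 -> x_2) <-> x_1) -> (~x_2 | x_2) = 1 -> 3/5 = 3/5
No assignment yields a value below 3/5, so this is the minimum.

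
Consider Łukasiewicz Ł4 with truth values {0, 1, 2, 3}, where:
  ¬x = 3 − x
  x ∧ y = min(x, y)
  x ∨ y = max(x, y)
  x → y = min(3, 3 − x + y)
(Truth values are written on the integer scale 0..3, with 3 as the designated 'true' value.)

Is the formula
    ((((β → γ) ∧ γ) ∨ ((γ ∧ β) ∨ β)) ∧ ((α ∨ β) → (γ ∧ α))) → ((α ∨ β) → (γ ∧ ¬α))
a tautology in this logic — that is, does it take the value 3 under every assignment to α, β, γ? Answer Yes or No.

No

Counterexample: take α = 2, β = 0, γ = 3.
β → γ = 0 → 3 = 3
(β → γ) ∧ γ = 3 ∧ 3 = 3
γ ∧ β = 3 ∧ 0 = 0
(γ ∧ β) ∨ β = 0 ∨ 0 = 0
((β → γ) ∧ γ) ∨ ((γ ∧ β) ∨ β) = 3 ∨ 0 = 3
α ∨ β = 2 ∨ 0 = 2
γ ∧ α = 3 ∧ 2 = 2
(α ∨ β) → (γ ∧ α) = 2 → 2 = 3
(((β → γ) ∧ γ) ∨ ((γ ∧ β) ∨ β)) ∧ ((α ∨ β) → (γ ∧ α)) = 3 ∧ 3 = 3
α ∨ β = 2 ∨ 0 = 2
¬α = ¬2 = 1
γ ∧ ¬α = 3 ∧ 1 = 1
(α ∨ β) → (γ ∧ ¬α) = 2 → 1 = 2
((((β → γ) ∧ γ) ∨ ((γ ∧ β) ∨ β)) ∧ ((α ∨ β) → (γ ∧ α))) → ((α ∨ β) → (γ ∧ ¬α)) = 3 → 2 = 2
This gives 2 ≠ 3.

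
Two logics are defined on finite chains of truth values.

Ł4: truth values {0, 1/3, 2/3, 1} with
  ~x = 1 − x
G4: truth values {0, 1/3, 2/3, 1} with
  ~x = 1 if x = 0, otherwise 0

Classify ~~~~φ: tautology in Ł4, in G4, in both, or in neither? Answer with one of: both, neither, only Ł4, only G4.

neither

In Ł4: at φ = 0 the value is 0 — not a tautology.
In G4: at φ = 0 the value is 0 — not a tautology.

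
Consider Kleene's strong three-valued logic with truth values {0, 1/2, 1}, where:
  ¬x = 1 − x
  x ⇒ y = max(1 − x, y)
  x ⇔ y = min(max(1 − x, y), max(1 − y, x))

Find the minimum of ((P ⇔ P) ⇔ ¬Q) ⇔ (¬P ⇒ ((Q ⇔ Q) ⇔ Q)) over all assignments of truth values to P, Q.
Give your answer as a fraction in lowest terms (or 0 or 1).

0

Take P = 0, Q = 0:
P ⇔ P = 0 ⇔ 0 = 1
¬Q = ¬0 = 1
(P ⇔ P) ⇔ ¬Q = 1 ⇔ 1 = 1
¬P = ¬0 = 1
Q ⇔ Q = 0 ⇔ 0 = 1
(Q ⇔ Q) ⇔ Q = 1 ⇔ 0 = 0
¬P ⇒ ((Q ⇔ Q) ⇔ Q) = 1 ⇒ 0 = 0
((P ⇔ P) ⇔ ¬Q) ⇔ (¬P ⇒ ((Q ⇔ Q) ⇔ Q)) = 1 ⇔ 0 = 0
No assignment yields a value below 0, so this is the minimum.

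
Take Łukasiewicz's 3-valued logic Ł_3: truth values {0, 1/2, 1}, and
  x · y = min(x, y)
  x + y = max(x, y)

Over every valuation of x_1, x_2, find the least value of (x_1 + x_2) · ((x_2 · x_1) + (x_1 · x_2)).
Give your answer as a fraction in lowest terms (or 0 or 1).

Take x_1 = 0, x_2 = 0:
x_1 + x_2 = 0 + 0 = 0
x_2 · x_1 = 0 · 0 = 0
x_1 · x_2 = 0 · 0 = 0
(x_2 · x_1) + (x_1 · x_2) = 0 + 0 = 0
(x_1 + x_2) · ((x_2 · x_1) + (x_1 · x_2)) = 0 · 0 = 0
No assignment yields a value below 0, so this is the minimum.

0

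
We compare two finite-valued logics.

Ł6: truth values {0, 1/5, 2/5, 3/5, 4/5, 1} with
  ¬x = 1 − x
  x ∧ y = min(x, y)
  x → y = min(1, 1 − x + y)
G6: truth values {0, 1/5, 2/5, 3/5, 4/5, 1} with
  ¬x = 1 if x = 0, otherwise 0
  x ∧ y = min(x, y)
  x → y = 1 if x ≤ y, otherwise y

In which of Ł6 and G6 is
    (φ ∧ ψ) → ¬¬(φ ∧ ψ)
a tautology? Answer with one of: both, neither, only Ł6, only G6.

In Ł6: every assignment gives 1 — tautology.
In G6: every assignment gives 1 — tautology.

both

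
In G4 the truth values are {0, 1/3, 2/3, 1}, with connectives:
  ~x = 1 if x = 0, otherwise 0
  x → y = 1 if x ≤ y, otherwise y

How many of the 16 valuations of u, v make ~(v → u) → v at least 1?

14

u = 0, v = 0 ↦ 1  ≥
u = 0, v = 1/3 ↦ 1/3  <
u = 0, v = 2/3 ↦ 2/3  <
u = 0, v = 1 ↦ 1  ≥
u = 1/3, v = 0 ↦ 1  ≥
u = 1/3, v = 1/3 ↦ 1  ≥
u = 1/3, v = 2/3 ↦ 1  ≥
u = 1/3, v = 1 ↦ 1  ≥
u = 2/3, v = 0 ↦ 1  ≥
u = 2/3, v = 1/3 ↦ 1  ≥
u = 2/3, v = 2/3 ↦ 1  ≥
u = 2/3, v = 1 ↦ 1  ≥
u = 1, v = 0 ↦ 1  ≥
u = 1, v = 1/3 ↦ 1  ≥
u = 1, v = 2/3 ↦ 1  ≥
u = 1, v = 1 ↦ 1  ≥
So 14 of the 16 assignments meet the threshold.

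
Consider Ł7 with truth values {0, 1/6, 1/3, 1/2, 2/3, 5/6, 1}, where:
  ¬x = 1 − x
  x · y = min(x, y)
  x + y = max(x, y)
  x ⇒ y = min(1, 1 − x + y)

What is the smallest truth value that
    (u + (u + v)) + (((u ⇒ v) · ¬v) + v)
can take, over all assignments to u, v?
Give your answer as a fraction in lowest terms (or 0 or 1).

1/2

Take u = 0, v = 1/2:
u + v = 0 + 1/2 = 1/2
u + (u + v) = 0 + 1/2 = 1/2
u ⇒ v = 0 ⇒ 1/2 = 1
¬v = ¬1/2 = 1/2
(u ⇒ v) · ¬v = 1 · 1/2 = 1/2
((u ⇒ v) · ¬v) + v = 1/2 + 1/2 = 1/2
(u + (u + v)) + (((u ⇒ v) · ¬v) + v) = 1/2 + 1/2 = 1/2
No assignment yields a value below 1/2, so this is the minimum.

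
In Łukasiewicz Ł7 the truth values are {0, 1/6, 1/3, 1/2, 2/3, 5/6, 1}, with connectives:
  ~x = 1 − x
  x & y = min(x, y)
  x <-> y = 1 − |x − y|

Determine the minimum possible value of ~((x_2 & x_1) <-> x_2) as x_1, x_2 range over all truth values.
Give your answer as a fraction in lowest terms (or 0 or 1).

0

Take x_1 = 0, x_2 = 0:
x_2 & x_1 = 0 & 0 = 0
(x_2 & x_1) <-> x_2 = 0 <-> 0 = 1
~((x_2 & x_1) <-> x_2) = ~1 = 0
No assignment yields a value below 0, so this is the minimum.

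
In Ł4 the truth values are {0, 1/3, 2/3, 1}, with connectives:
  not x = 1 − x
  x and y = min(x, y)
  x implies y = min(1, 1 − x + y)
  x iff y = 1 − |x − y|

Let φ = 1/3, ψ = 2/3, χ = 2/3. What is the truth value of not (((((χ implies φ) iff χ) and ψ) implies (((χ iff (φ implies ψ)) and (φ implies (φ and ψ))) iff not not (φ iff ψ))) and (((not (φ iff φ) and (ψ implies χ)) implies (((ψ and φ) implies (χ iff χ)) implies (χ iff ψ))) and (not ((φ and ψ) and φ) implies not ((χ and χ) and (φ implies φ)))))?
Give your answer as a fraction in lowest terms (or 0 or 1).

1/3

χ implies φ = 2/3 implies 1/3 = 2/3
(χ implies φ) iff χ = 2/3 iff 2/3 = 1
((χ implies φ) iff χ) and ψ = 1 and 2/3 = 2/3
φ implies ψ = 1/3 implies 2/3 = 1
χ iff (φ implies ψ) = 2/3 iff 1 = 2/3
φ and ψ = 1/3 and 2/3 = 1/3
φ implies (φ and ψ) = 1/3 implies 1/3 = 1
(χ iff (φ implies ψ)) and (φ implies (φ and ψ)) = 2/3 and 1 = 2/3
φ iff ψ = 1/3 iff 2/3 = 2/3
not (φ iff ψ) = not 2/3 = 1/3
not not (φ iff ψ) = not 1/3 = 2/3
((χ iff (φ implies ψ)) and (φ implies (φ and ψ))) iff not not (φ iff ψ) = 2/3 iff 2/3 = 1
(((χ implies φ) iff χ) and ψ) implies (((χ iff (φ implies ψ)) and (φ implies (φ and ψ))) iff not not (φ iff ψ)) = 2/3 implies 1 = 1
φ iff φ = 1/3 iff 1/3 = 1
not (φ iff φ) = not 1 = 0
ψ implies χ = 2/3 implies 2/3 = 1
not (φ iff φ) and (ψ implies χ) = 0 and 1 = 0
ψ and φ = 2/3 and 1/3 = 1/3
χ iff χ = 2/3 iff 2/3 = 1
(ψ and φ) implies (χ iff χ) = 1/3 implies 1 = 1
χ iff ψ = 2/3 iff 2/3 = 1
((ψ and φ) implies (χ iff χ)) implies (χ iff ψ) = 1 implies 1 = 1
(not (φ iff φ) and (ψ implies χ)) implies (((ψ and φ) implies (χ iff χ)) implies (χ iff ψ)) = 0 implies 1 = 1
φ and ψ = 1/3 and 2/3 = 1/3
(φ and ψ) and φ = 1/3 and 1/3 = 1/3
not ((φ and ψ) and φ) = not 1/3 = 2/3
χ and χ = 2/3 and 2/3 = 2/3
φ implies φ = 1/3 implies 1/3 = 1
(χ and χ) and (φ implies φ) = 2/3 and 1 = 2/3
not ((χ and χ) and (φ implies φ)) = not 2/3 = 1/3
not ((φ and ψ) and φ) implies not ((χ and χ) and (φ implies φ)) = 2/3 implies 1/3 = 2/3
((not (φ iff φ) and (ψ implies χ)) implies (((ψ and φ) implies (χ iff χ)) implies (χ iff ψ))) and (not ((φ and ψ) and φ) implies not ((χ and χ) and (φ implies φ))) = 1 and 2/3 = 2/3
((((χ implies φ) iff χ) and ψ) implies (((χ iff (φ implies ψ)) and (φ implies (φ and ψ))) iff not not (φ iff ψ))) and (((not (φ iff φ) and (ψ implies χ)) implies (((ψ and φ) implies (χ iff χ)) implies (χ iff ψ))) and (not ((φ and ψ) and φ) implies not ((χ and χ) and (φ implies φ)))) = 1 and 2/3 = 2/3
not (((((χ implies φ) iff χ) and ψ) implies (((χ iff (φ implies ψ)) and (φ implies (φ and ψ))) iff not not (φ iff ψ))) and (((not (φ iff φ) and (ψ implies χ)) implies (((ψ and φ) implies (χ iff χ)) implies (χ iff ψ))) and (not ((φ and ψ) and φ) implies not ((χ and χ) and (φ implies φ))))) = not 2/3 = 1/3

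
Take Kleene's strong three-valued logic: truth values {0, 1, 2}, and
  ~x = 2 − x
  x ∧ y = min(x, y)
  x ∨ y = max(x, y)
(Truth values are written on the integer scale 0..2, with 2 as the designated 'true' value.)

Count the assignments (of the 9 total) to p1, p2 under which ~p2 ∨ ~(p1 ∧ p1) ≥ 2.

5

p1 = 0, p2 = 0 ↦ 2  ≥
p1 = 0, p2 = 1 ↦ 2  ≥
p1 = 0, p2 = 2 ↦ 2  ≥
p1 = 1, p2 = 0 ↦ 2  ≥
p1 = 1, p2 = 1 ↦ 1  <
p1 = 1, p2 = 2 ↦ 1  <
p1 = 2, p2 = 0 ↦ 2  ≥
p1 = 2, p2 = 1 ↦ 1  <
p1 = 2, p2 = 2 ↦ 0  <
So 5 of the 9 assignments meet the threshold.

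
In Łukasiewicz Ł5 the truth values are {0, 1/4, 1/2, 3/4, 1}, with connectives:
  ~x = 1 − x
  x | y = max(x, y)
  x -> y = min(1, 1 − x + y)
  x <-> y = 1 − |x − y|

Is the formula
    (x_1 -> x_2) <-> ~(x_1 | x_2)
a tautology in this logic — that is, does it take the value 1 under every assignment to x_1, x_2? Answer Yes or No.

Counterexample: take x_1 = 0, x_2 = 1/4.
x_1 -> x_2 = 0 -> 1/4 = 1
x_1 | x_2 = 0 | 1/4 = 1/4
~(x_1 | x_2) = ~1/4 = 3/4
(x_1 -> x_2) <-> ~(x_1 | x_2) = 1 <-> 3/4 = 3/4
This gives 3/4 ≠ 1.

No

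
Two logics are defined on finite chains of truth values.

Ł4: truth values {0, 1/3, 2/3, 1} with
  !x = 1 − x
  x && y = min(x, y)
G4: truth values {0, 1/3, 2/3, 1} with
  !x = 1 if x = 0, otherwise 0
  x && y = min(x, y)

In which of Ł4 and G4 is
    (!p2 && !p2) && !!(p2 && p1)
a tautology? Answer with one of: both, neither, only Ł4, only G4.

neither

In Ł4: at p1 = 0, p2 = 0 the value is 0 — not a tautology.
In G4: at p1 = 0, p2 = 0 the value is 0 — not a tautology.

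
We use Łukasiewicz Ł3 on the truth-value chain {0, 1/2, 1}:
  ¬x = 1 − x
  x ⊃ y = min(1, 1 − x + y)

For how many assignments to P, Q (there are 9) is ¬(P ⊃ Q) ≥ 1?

P = 0, Q = 0 ↦ 0  <
P = 0, Q = 1/2 ↦ 0  <
P = 0, Q = 1 ↦ 0  <
P = 1/2, Q = 0 ↦ 1/2  <
P = 1/2, Q = 1/2 ↦ 0  <
P = 1/2, Q = 1 ↦ 0  <
P = 1, Q = 0 ↦ 1  ≥
P = 1, Q = 1/2 ↦ 1/2  <
P = 1, Q = 1 ↦ 0  <
So 1 of the 9 assignments meets the threshold.

1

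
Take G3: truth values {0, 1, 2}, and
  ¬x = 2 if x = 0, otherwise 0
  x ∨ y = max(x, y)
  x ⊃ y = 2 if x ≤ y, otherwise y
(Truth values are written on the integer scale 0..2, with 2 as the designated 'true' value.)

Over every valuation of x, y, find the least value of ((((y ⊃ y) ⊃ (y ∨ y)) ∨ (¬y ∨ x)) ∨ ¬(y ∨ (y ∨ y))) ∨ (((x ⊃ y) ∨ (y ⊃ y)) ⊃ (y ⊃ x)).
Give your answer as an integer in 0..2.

Take x = 0, y = 1:
y ⊃ y = 1 ⊃ 1 = 2
y ∨ y = 1 ∨ 1 = 1
(y ⊃ y) ⊃ (y ∨ y) = 2 ⊃ 1 = 1
¬y = ¬1 = 0
¬y ∨ x = 0 ∨ 0 = 0
((y ⊃ y) ⊃ (y ∨ y)) ∨ (¬y ∨ x) = 1 ∨ 0 = 1
y ∨ y = 1 ∨ 1 = 1
y ∨ (y ∨ y) = 1 ∨ 1 = 1
¬(y ∨ (y ∨ y)) = ¬1 = 0
(((y ⊃ y) ⊃ (y ∨ y)) ∨ (¬y ∨ x)) ∨ ¬(y ∨ (y ∨ y)) = 1 ∨ 0 = 1
x ⊃ y = 0 ⊃ 1 = 2
y ⊃ y = 1 ⊃ 1 = 2
(x ⊃ y) ∨ (y ⊃ y) = 2 ∨ 2 = 2
y ⊃ x = 1 ⊃ 0 = 0
((x ⊃ y) ∨ (y ⊃ y)) ⊃ (y ⊃ x) = 2 ⊃ 0 = 0
((((y ⊃ y) ⊃ (y ∨ y)) ∨ (¬y ∨ x)) ∨ ¬(y ∨ (y ∨ y))) ∨ (((x ⊃ y) ∨ (y ⊃ y)) ⊃ (y ⊃ x)) = 1 ∨ 0 = 1
No assignment yields a value below 1, so this is the minimum.

1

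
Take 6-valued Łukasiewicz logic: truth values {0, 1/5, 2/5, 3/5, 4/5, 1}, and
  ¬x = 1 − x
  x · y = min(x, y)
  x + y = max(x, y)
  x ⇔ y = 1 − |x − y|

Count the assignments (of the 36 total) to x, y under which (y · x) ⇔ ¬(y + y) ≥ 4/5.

14

value 1: 3 assignments (counts)
value 4/5: 11 assignments (counts)
value 3/5: 4 assignments
value 2/5: 9 assignments
value 1/5: 2 assignments
value 0: 7 assignments
So 14 of the 36 assignments meet the threshold.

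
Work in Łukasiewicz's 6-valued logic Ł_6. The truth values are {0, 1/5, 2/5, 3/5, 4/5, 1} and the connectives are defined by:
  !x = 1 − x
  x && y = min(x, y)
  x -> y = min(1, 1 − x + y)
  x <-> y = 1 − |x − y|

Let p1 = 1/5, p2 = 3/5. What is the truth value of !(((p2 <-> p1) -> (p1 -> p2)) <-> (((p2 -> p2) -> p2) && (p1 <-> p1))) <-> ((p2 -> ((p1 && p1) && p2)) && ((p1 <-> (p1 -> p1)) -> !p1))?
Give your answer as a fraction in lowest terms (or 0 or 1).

4/5

p2 <-> p1 = 3/5 <-> 1/5 = 3/5
p1 -> p2 = 1/5 -> 3/5 = 1
(p2 <-> p1) -> (p1 -> p2) = 3/5 -> 1 = 1
p2 -> p2 = 3/5 -> 3/5 = 1
(p2 -> p2) -> p2 = 1 -> 3/5 = 3/5
p1 <-> p1 = 1/5 <-> 1/5 = 1
((p2 -> p2) -> p2) && (p1 <-> p1) = 3/5 && 1 = 3/5
((p2 <-> p1) -> (p1 -> p2)) <-> (((p2 -> p2) -> p2) && (p1 <-> p1)) = 1 <-> 3/5 = 3/5
!(((p2 <-> p1) -> (p1 -> p2)) <-> (((p2 -> p2) -> p2) && (p1 <-> p1))) = !3/5 = 2/5
p1 && p1 = 1/5 && 1/5 = 1/5
(p1 && p1) && p2 = 1/5 && 3/5 = 1/5
p2 -> ((p1 && p1) && p2) = 3/5 -> 1/5 = 3/5
p1 -> p1 = 1/5 -> 1/5 = 1
p1 <-> (p1 -> p1) = 1/5 <-> 1 = 1/5
!p1 = !1/5 = 4/5
(p1 <-> (p1 -> p1)) -> !p1 = 1/5 -> 4/5 = 1
(p2 -> ((p1 && p1) && p2)) && ((p1 <-> (p1 -> p1)) -> !p1) = 3/5 && 1 = 3/5
!(((p2 <-> p1) -> (p1 -> p2)) <-> (((p2 -> p2) -> p2) && (p1 <-> p1))) <-> ((p2 -> ((p1 && p1) && p2)) && ((p1 <-> (p1 -> p1)) -> !p1)) = 2/5 <-> 3/5 = 4/5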